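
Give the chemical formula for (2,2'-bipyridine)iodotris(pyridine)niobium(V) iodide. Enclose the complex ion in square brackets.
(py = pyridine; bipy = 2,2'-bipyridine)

[Nb(bipy)I(py)3]I4

Ligands: 1 iodo (I, -1), 3 pyridine (py, neutral), 1 2,2'-bipyridine (bipy, neutral). Ligand charge sum = -1.
With Nb in oxidation state +5, the complex ion is [Nb...]^4+.
Charge balance with iodide (-1) requires 1 complex ion per 4 iodide.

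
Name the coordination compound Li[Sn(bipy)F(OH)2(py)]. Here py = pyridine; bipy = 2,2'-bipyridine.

lithium (2,2'-bipyridine)fluorodihydroxo(pyridine)stannate(II)

The 1 lithium counter-ion carries a total charge of +1, so each complex ion is 1−.
Ligand charges: 1×pyridine (neutral), 1×fluoro (-1 each), 1×2,2'-bipyridine (neutral), 2×hydroxo (-1 each); total -3. So Sn + (-3) = 1−, giving Sn = +2.
The complex ion is anionic, so tin takes the -ate form stannate(II).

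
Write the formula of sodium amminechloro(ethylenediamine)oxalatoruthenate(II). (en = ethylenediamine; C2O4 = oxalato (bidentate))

Na[Ru(C2O4)Cl(en)(NH3)]

Ligands: 1 chloro (Cl, -1), 1 ammine (NH3, neutral), 1 ethylenediamine (en, neutral), 1 oxalato (C2O4, -2). Ligand charge sum = -3.
With Ru in oxidation state +2, the complex ion is [Ru...]^1−.
Charge balance with sodium (+1) requires 1 complex ion per 1 sodium.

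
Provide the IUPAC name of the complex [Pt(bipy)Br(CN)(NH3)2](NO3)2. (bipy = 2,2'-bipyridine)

The 2 nitrate counter-ions carry a total charge of -2, so each complex ion is 2+.
Ligand charges: 1×bromo (-1 each), 1×cyano (-1 each), 1×2,2'-bipyridine (neutral), 2×ammine (neutral); total -2. So Pt + (-2) = 2+, giving Pt = +4.
Ligands are named alphabetically: ammine before bipyridine before bromo before cyano.

diammine(2,2'-bipyridine)bromocyanoplatinum(IV) nitrate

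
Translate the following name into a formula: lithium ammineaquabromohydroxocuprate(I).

Li[CuBr(H2O)(NH3)(OH)]

Ligands: 1 bromo (Br, -1), 1 aqua (H2O, neutral), 1 hydroxo (OH, -1), 1 ammine (NH3, neutral). Ligand charge sum = -2.
With Cu in oxidation state +1, the complex ion is [Cu...]^1−.
Charge balance with lithium (+1) requires 1 complex ion per 1 lithium.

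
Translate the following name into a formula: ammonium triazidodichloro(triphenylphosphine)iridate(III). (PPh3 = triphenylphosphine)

(NH4)2[IrCl2(N3)3(PPh3)]

Ligands: 1 triphenylphosphine (PPh3, neutral), 3 azido (N3, -1), 2 chloro (Cl, -1). Ligand charge sum = -5.
Charge balance with ammonium (+1) requires 1 complex ion per 2 ammonium.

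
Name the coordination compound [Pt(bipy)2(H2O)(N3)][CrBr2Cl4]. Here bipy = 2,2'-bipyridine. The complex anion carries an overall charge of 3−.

The complex anion is given as 3−; its ligand charges sum to -6, so Cr = +3.
A 1:1 salt means the cation carries the equal and opposite charge, 3+.
Cation: ligand charges sum to -1; for the ion to be 3+, Pt = +4.

aquaazidobis(2,2'-bipyridine)platinum(IV) dibromotetrachlorochromate(III)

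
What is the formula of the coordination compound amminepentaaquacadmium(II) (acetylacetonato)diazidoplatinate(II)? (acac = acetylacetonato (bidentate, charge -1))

[Cd(H2O)5(NH3)][Pt(acac)(N3)2]2

Cation [Cd…]: ligand charges 0, Cd(II) ⇒ ion charge 2+.
Anion [Pt…]: ligand charges -3, Pt(II) ⇒ ion charge 1−.
One 2+ cation requires 2 of the 1− anion.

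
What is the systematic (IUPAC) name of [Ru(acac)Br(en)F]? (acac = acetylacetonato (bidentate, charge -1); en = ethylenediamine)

(acetylacetonato)bromo(ethylenediamine)fluororuthenium(III)

There is no counter-ion, so the complex is neutral overall.
Ligand charges: 1×acetylacetonato (-1 each), 1×bromo (-1 each), 1×fluoro (-1 each), 1×ethylenediamine (neutral); total -3. So Ru + (-3) = 0, giving Ru = +3.
Ligands are named alphabetically: acetylacetonato before bromo before ethylenediamine before fluoro.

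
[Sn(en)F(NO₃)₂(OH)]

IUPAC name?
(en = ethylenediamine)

(ethylenediamine)fluorohydroxodinitratotin(IV)

There is no counter-ion, so the complex is neutral overall.
Ligand charges: 1×hydroxo (-1 each), 1×ethylenediamine (neutral), 1×fluoro (-1 each), 2×nitrato (-1 each); total -4. So Sn + (-4) = 0, giving Sn = +4.
Ligands are named alphabetically: ethylenediamine before fluoro before hydroxo before nitrato.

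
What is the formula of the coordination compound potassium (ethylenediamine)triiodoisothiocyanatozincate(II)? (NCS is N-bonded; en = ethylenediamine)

Ligands: 1 isothiocyanato (NCS, -1), 1 ethylenediamine (en, neutral), 3 iodo (I, -1). Ligand charge sum = -4.
Charge balance with potassium (+1) requires 1 complex ion per 2 potassium.

K2[Zn(en)I3(NCS)]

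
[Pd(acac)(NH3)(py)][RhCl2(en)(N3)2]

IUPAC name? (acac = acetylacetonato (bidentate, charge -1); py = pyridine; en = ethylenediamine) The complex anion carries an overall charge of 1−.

Both ions are complex: the cation is named first with the plain metal name, the anion second with the -ate form; each ion's ligands are alphabetised independently.
The complex anion is given as 1−; its ligand charges sum to -4, so Rh = +3.
A 1:1 salt means the cation carries the equal and opposite charge, 1+.
Cation: ligand charges sum to -1; for the ion to be 1+, Pd = +2.

(acetylacetonato)ammine(pyridine)palladium(II) diazidodichloro(ethylenediamine)rhodate(III)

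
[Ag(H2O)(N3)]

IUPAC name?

aquaazidosilver(I)

There is no counter-ion, so the complex is neutral overall.
Ligand charges: 1×azido (-1 each), 1×aqua (neutral); total -1. So Ag + (-1) = 0, giving Ag = +1.
Ligands are named alphabetically: aqua before azido.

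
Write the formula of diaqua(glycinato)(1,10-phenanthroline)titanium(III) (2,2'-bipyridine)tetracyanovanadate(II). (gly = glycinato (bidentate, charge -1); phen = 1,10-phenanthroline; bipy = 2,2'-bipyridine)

Cation [Ti…]: ligand charges -1, Ti(III) ⇒ ion charge 2+.
Anion [V…]: ligand charges -4, V(II) ⇒ ion charge 2−.
One 2+ cation balances one 2− anion.

[Ti(gly)(H2O)2(phen)][V(bipy)(CN)4]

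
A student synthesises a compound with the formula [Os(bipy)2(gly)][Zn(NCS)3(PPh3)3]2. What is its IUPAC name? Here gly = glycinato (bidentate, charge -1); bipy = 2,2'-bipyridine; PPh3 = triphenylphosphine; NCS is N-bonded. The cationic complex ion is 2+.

Both ions are complex: the cation is named first with the plain metal name, the anion second with the -ate form; each ion's ligands are alphabetised independently.
The complex cation is given as 2+; its ligand charges sum to -1, so Os = +3.
With 2 anions per cation, each anion must be 2/2 = 1−.
Anion: ligand charges sum to -3; for the ion to be 1−, Zn = +2.

bis(2,2'-bipyridine)(glycinato)osmium(III) triisothiocyanatotris(triphenylphosphine)zincate(II)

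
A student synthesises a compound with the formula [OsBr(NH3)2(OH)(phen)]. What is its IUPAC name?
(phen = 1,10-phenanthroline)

diamminebromohydroxo(1,10-phenanthroline)osmium(II)

There is no counter-ion, so the complex is neutral overall.
Ligand charges: 1×1,10-phenanthroline (neutral), 1×bromo (-1 each), 1×hydroxo (-1 each), 2×ammine (neutral); total -2. So Os + (-2) = 0, giving Os = +2.
Ligands are named alphabetically: ammine before bromo before hydroxo before phenanthroline.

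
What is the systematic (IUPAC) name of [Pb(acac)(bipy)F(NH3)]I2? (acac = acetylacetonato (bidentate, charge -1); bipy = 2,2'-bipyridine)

The 2 iodide counter-ions carry a total charge of -2, so each complex ion is 2+.
Ligand charges: 1×acetylacetonato (-1 each), 1×2,2'-bipyridine (neutral), 1×ammine (neutral), 1×fluoro (-1 each); total -2. So Pb + (-2) = 2+, giving Pb = +4.
Ligands are named alphabetically: acetylacetonato before ammine before bipyridine before fluoro.

(acetylacetonato)ammine(2,2'-bipyridine)fluorolead(IV) iodide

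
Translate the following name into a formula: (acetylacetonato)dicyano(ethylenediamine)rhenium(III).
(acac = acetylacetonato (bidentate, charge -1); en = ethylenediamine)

Ligands: 2 cyano (CN, -1), 1 acetylacetonato (acac, -1), 1 ethylenediamine (en, neutral). Ligand charge sum = -3.
With Re in oxidation state +3, the complex ion is [Re...].

[Re(acac)(CN)2(en)]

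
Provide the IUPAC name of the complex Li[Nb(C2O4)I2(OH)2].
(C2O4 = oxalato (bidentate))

lithium dihydroxodiiodooxalatoniobate(V)

The 1 lithium counter-ion carries a total charge of +1, so each complex ion is 1−.
Ligand charges: 1×oxalato (-2 each), 2×iodo (-1 each), 2×hydroxo (-1 each); total -6. So Nb + (-6) = 1−, giving Nb = +5.
Ligands are named alphabetically: hydroxo before iodo before oxalato.
The complex ion is anionic, so niobium takes the -ate form niobate(V).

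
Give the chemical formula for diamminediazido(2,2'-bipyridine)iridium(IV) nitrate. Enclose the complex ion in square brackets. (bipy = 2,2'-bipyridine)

Ligands: 1 2,2'-bipyridine (bipy, neutral), 2 azido (N3, -1), 2 ammine (NH3, neutral). Ligand charge sum = -2.
With Ir in oxidation state +4, the complex ion is [Ir...]^2+.
Charge balance with nitrate (-1) requires 1 complex ion per 2 nitrate.

[Ir(bipy)(N3)2(NH3)2](NO3)2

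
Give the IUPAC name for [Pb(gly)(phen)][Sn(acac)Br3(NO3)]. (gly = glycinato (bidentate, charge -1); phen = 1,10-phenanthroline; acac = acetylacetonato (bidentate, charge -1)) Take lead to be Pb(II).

(glycinato)(1,10-phenanthroline)lead(II) (acetylacetonato)tribromonitratostannate(IV)

Both ions are complex: the cation is named first with the plain metal name, the anion second with the -ate form; each ion's ligands are alphabetised independently.
Pb is given as +2; the cation's ligand charges sum to -1, so the complex cation is 1+.
A 1:1 salt means the anion carries the equal and opposite charge, 1−.
Anion: ligand charges sum to -5; for the ion to be 1−, Sn = +4.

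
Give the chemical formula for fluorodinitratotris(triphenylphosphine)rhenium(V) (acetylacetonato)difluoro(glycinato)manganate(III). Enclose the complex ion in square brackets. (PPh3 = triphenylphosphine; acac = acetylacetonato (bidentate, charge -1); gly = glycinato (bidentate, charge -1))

Cation [Re…]: ligand charges -3, Re(V) ⇒ ion charge 2+.
Anion [Mn…]: ligand charges -4, Mn(III) ⇒ ion charge 1−.
One 2+ cation requires 2 of the 1− anion.

[ReF(NO3)2(PPh3)3][Mn(acac)F2(gly)]2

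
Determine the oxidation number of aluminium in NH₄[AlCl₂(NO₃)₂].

1 ammonium outside the brackets (+1 each) → the complex ion is 1−.
Ligand charges: 2×Cl = -2; 2×NO3 = -2; sum -4.
Al + (-4) = 1− ⇒ Al is +3.

+3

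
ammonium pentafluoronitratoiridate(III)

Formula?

(NH4)3[IrF5(NO3)]

Ligands: 1 nitrato (NO3, -1), 5 fluoro (F, -1). Ligand charge sum = -6.
With Ir in oxidation state +3, the complex ion is [Ir...]^3−.
Charge balance with ammonium (+1) requires 1 complex ion per 3 ammonium.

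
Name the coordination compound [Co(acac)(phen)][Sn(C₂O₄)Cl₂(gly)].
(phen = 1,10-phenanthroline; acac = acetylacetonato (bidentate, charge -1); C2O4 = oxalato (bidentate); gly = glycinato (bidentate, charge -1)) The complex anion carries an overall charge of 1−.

Both ions are complex: the cation is named first with the plain metal name, the anion second with the -ate form; each ion's ligands are alphabetised independently.
The complex anion is given as 1−; its ligand charges sum to -5, so Sn = +4.
A 1:1 salt means the cation carries the equal and opposite charge, 1+.
Cation: ligand charges sum to -1; for the ion to be 1+, Co = +2.

(acetylacetonato)(1,10-phenanthroline)cobalt(II) dichloro(glycinato)oxalatostannate(IV)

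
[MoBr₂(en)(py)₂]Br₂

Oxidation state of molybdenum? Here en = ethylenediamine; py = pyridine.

+4

2 bromide outside the brackets (-1 each) → the complex ion is 2+.
Ligand charges: 1×en neutral; 2×Br = -2; 2×py neutral; sum -2.
Mo + (-2) = 2+ ⇒ Mo is +4.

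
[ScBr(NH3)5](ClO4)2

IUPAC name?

pentaamminebromoscandium(III) perchlorate

The 2 perchlorate counter-ions carry a total charge of -2, so each complex ion is 2+.
Ligand charges: 5×ammine (neutral), 1×bromo (-1 each); total -1. So Sc + (-1) = 2+, giving Sc = +3.
Ligands are named alphabetically: ammine before bromo.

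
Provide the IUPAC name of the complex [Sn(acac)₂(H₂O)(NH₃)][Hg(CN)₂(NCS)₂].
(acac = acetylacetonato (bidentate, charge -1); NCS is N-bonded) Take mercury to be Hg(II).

Both ions are complex: the cation is named first with the plain metal name, the anion second with the -ate form; each ion's ligands are alphabetised independently.
Hg is given as +2; the anion's ligand charges sum to -4, so the complex anion is 2−.
A 1:1 salt means the cation carries the equal and opposite charge, 2+.
Cation: ligand charges sum to -2; for the ion to be 2+, Sn = +4.

bis(acetylacetonato)ammineaquatin(IV) dicyanodiisothiocyanatomercurate(II)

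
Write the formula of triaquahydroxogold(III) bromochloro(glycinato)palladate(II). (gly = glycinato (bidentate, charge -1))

[Au(H2O)3(OH)][PdBrCl(gly)]2

Cation [Au…]: ligand charges -1, Au(III) ⇒ ion charge 2+.
Anion [Pd…]: ligand charges -3, Pd(II) ⇒ ion charge 1−.
One 2+ cation requires 2 of the 1− anion.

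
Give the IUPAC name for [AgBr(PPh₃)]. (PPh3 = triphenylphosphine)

bromo(triphenylphosphine)silver(I)

There is no counter-ion, so the complex is neutral overall.
Ligand charges: 1×bromo (-1 each), 1×triphenylphosphine (neutral); total -1. So Ag + (-1) = 0, giving Ag = +1.
Ligands are named alphabetically: bromo before triphenylphosphine.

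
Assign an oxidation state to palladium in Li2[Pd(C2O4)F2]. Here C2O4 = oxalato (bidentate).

2 lithium outside the brackets (+1 each) → the complex ion is 2−.
Ligand charges: 2×F = -2; 1×C2O4 = -2; sum -4.
Pd + (-4) = 2− ⇒ Pd is +2.

+2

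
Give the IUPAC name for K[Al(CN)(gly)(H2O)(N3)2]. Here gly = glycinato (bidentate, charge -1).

The 1 potassium counter-ion carries a total charge of +1, so each complex ion is 1−.
Ligand charges: 1×cyano (-1 each), 1×glycinato (-1 each), 2×azido (-1 each), 1×aqua (neutral); total -4. So Al + (-4) = 1−, giving Al = +3.
The complex ion is anionic, so aluminium takes the -ate form aluminate(III).

potassium aquadiazidocyano(glycinato)aluminate(III)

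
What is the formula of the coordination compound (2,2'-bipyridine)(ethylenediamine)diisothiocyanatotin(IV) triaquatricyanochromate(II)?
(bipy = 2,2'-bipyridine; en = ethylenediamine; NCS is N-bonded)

[Sn(bipy)(en)(NCS)2][Cr(CN)3(H2O)3]2

Cation [Sn…]: ligand charges -2, Sn(IV) ⇒ ion charge 2+.
Anion [Cr…]: ligand charges -3, Cr(II) ⇒ ion charge 1−.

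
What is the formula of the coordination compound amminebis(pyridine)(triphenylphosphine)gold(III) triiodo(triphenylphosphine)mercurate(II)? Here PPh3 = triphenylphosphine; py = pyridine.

Cation [Au…]: ligand charges 0, Au(III) ⇒ ion charge 3+.
Anion [Hg…]: ligand charges -3, Hg(II) ⇒ ion charge 1−.
One 3+ cation requires 3 of the 1− anion.

[Au(NH3)(PPh3)(py)2][HgI3(PPh3)]3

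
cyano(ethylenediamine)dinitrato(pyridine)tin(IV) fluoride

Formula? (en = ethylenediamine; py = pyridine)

[Sn(CN)(en)(NO3)2(py)]F

Ligands: 1 ethylenediamine (en, neutral), 1 pyridine (py, neutral), 2 nitrato (NO3, -1), 1 cyano (CN, -1). Ligand charge sum = -3.
Charge balance with fluoride (-1) requires 1 complex ion per 1 fluoride.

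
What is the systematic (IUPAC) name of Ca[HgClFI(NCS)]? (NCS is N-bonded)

calcium chlorofluoroiodoisothiocyanatomercurate(II)

The 1 calcium counter-ion carries a total charge of +2, so each complex ion is 2−.
Ligand charges: 1×iodo (-1 each), 1×isothiocyanato (-1 each), 1×chloro (-1 each), 1×fluoro (-1 each); total -4. So Hg + (-4) = 2−, giving Hg = +2.
Ligands are named alphabetically: chloro before fluoro before iodo before isothiocyanato.
The complex ion is anionic, so mercury takes the -ate form mercurate(II).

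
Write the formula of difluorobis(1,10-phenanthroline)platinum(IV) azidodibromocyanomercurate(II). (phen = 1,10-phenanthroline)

[PtF2(phen)2][HgBr2(CN)(N3)]

Cation [Pt…]: ligand charges -2, Pt(IV) ⇒ ion charge 2+.
Anion [Hg…]: ligand charges -4, Hg(II) ⇒ ion charge 2−.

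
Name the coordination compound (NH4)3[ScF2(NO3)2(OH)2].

ammonium difluorodihydroxodinitratoscandate(III)

The 3 ammonium counter-ions carry a total charge of +3, so each complex ion is 3−.
Ligand charges: 2×nitrato (-1 each), 2×fluoro (-1 each), 2×hydroxo (-1 each); total -6. So Sc + (-6) = 3−, giving Sc = +3.
The complex ion is anionic, so scandium takes the -ate form scandate(III).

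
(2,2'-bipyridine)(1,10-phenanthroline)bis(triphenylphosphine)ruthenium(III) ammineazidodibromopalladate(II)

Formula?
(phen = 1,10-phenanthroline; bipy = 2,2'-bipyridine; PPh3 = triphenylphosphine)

Cation [Ru…]: ligand charges 0, Ru(III) ⇒ ion charge 3+.
Anion [Pd…]: ligand charges -3, Pd(II) ⇒ ion charge 1−.
One 3+ cation requires 3 of the 1− anion.

[Ru(bipy)(phen)(PPh3)2][PdBr2(N3)(NH3)]3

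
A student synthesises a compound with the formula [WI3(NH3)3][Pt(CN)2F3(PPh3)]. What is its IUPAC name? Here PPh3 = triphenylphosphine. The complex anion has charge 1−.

triamminetriiodotungsten(IV) dicyanotrifluoro(triphenylphosphine)platinate(IV)

Both ions are complex: the cation is named first with the plain metal name, the anion second with the -ate form; each ion's ligands are alphabetised independently.
The complex anion is given as 1−; its ligand charges sum to -5, so Pt = +4.
A 1:1 salt means the cation carries the equal and opposite charge, 1+.
Cation: ligand charges sum to -3; for the ion to be 1+, W = +4.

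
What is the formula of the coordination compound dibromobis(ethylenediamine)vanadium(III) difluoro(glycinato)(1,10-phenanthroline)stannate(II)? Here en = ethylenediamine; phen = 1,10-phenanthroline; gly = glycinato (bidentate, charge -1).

[VBr2(en)2][SnF2(gly)(phen)]

Cation [V…]: ligand charges -2, V(III) ⇒ ion charge 1+.
Anion [Sn…]: ligand charges -3, Sn(II) ⇒ ion charge 1−.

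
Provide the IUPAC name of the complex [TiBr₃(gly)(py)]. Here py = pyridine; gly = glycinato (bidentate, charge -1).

tribromo(glycinato)(pyridine)titanium(IV)

There is no counter-ion, so the complex is neutral overall.
Ligand charges: 1×pyridine (neutral), 3×bromo (-1 each), 1×glycinato (-1 each); total -4. So Ti + (-4) = 0, giving Ti = +4.
Ligands are named alphabetically: bromo before glycinato before pyridine.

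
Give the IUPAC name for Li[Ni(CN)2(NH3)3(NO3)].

lithium triamminedicyanonitratonickelate(II)

The 1 lithium counter-ion carries a total charge of +1, so each complex ion is 1−.
Ligand charges: 1×nitrato (-1 each), 3×ammine (neutral), 2×cyano (-1 each); total -3. So Ni + (-3) = 1−, giving Ni = +2.
The complex ion is anionic, so nickel takes the -ate form nickelate(II).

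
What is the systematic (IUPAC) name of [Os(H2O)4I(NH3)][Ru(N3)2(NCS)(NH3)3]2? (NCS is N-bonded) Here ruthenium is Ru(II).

amminetetraaquaiodoosmium(III) triamminediazidoisothiocyanatoruthenate(II)

Both ions are complex: the cation is named first with the plain metal name, the anion second with the -ate form; each ion's ligands are alphabetised independently.
Ru is given as +2; the anion's ligand charges sum to -3, so the complex anion is 1−.
With 2 anions per cation, the cation must be 2×1 = 2+.
Cation: ligand charges sum to -1; for the ion to be 2+, Os = +3.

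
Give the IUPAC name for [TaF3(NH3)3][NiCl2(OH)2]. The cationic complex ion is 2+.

triamminetrifluorotantalum(V) dichlorodihydroxonickelate(II)

The complex cation is given as 2+; its ligand charges sum to -3, so Ta = +5.
A 1:1 salt means the anion carries the equal and opposite charge, 2−.
Anion: ligand charges sum to -4; for the ion to be 2−, Ni = +2.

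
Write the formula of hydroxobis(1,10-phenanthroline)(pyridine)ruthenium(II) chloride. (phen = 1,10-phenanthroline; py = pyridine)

[Ru(OH)(phen)2(py)]Cl

Ligands: 1 hydroxo (OH, -1), 2 1,10-phenanthroline (phen, neutral), 1 pyridine (py, neutral). Ligand charge sum = -1.
Charge balance with chloride (-1) requires 1 complex ion per 1 chloride.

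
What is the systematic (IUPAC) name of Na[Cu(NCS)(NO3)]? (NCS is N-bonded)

The 1 sodium counter-ion carries a total charge of +1, so each complex ion is 1−.
Ligand charges: 1×nitrato (-1 each), 1×isothiocyanato (-1 each); total -2. So Cu + (-2) = 1−, giving Cu = +1.
Ligands are named alphabetically: isothiocyanato before nitrato.
The complex ion is anionic, so copper takes the -ate form cuprate(I).

sodium isothiocyanatonitratocuprate(I)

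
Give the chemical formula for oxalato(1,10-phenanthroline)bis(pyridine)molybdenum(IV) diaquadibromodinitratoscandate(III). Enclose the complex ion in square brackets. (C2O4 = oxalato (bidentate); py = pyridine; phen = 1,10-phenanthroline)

[Mo(C2O4)(phen)(py)2][ScBr2(H2O)2(NO3)2]2

Cation [Mo…]: ligand charges -2, Mo(IV) ⇒ ion charge 2+.
Anion [Sc…]: ligand charges -4, Sc(III) ⇒ ion charge 1−.
One 2+ cation requires 2 of the 1− anion.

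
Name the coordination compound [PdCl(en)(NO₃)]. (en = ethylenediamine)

chloro(ethylenediamine)nitratopalladium(II)

There is no counter-ion, so the complex is neutral overall.
Ligand charges: 1×chloro (-1 each), 1×ethylenediamine (neutral), 1×nitrato (-1 each); total -2. So Pd + (-2) = 0, giving Pd = +2.
Ligands are named alphabetically: chloro before ethylenediamine before nitrato.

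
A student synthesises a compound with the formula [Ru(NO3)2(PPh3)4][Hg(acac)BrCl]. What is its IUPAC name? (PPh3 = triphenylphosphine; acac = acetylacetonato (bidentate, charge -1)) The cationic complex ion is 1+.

Both ions are complex: the cation is named first with the plain metal name, the anion second with the -ate form; each ion's ligands are alphabetised independently.
The complex cation is given as 1+; its ligand charges sum to -2, so Ru = +3.
A 1:1 salt means the anion carries the equal and opposite charge, 1−.
Anion: ligand charges sum to -3; for the ion to be 1−, Hg = +2.

dinitratotetrakis(triphenylphosphine)ruthenium(III) (acetylacetonato)bromochloromercurate(II)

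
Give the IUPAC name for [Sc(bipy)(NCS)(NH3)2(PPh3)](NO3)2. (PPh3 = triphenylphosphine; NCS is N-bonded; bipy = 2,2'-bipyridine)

The 2 nitrate counter-ions carry a total charge of -2, so each complex ion is 2+.
Ligand charges: 1×triphenylphosphine (neutral), 2×ammine (neutral), 1×isothiocyanato (-1 each), 1×2,2'-bipyridine (neutral); total -1. So Sc + (-1) = 2+, giving Sc = +3.
Ligands are named alphabetically: ammine before bipyridine before isothiocyanato before triphenylphosphine.

diammine(2,2'-bipyridine)isothiocyanato(triphenylphosphine)scandium(III) nitrate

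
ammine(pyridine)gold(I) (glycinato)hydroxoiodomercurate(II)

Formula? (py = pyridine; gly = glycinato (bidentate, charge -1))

[Au(NH3)(py)][Hg(gly)I(OH)]

Cation [Au…]: ligand charges 0, Au(I) ⇒ ion charge 1+.
Anion [Hg…]: ligand charges -3, Hg(II) ⇒ ion charge 1−.
One 1+ cation balances one 1− anion.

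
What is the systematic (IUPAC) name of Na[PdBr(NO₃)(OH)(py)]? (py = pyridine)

The 1 sodium counter-ion carries a total charge of +1, so each complex ion is 1−.
Ligand charges: 1×bromo (-1 each), 1×hydroxo (-1 each), 1×nitrato (-1 each), 1×pyridine (neutral); total -3. So Pd + (-3) = 1−, giving Pd = +2.
Ligands are named alphabetically: bromo before hydroxo before nitrato before pyridine.
The complex ion is anionic, so palladium takes the -ate form palladate(II).

sodium bromohydroxonitrato(pyridine)palladate(II)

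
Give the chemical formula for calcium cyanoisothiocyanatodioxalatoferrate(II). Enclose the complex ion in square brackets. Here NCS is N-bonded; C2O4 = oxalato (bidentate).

Ca2[Fe(C2O4)2(CN)(NCS)]

Ligands: 1 isothiocyanato (NCS, -1), 1 cyano (CN, -1), 2 oxalato (C2O4, -2). Ligand charge sum = -6.
Charge balance with calcium (+2) requires 1 complex ion per 2 calcium.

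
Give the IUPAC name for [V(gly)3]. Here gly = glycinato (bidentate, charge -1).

There is no counter-ion, so the complex is neutral overall.
Ligand charges: 3×glycinato (-1 each); total -3. So V + (-3) = 0, giving V = +3.

tris(glycinato)vanadium(III)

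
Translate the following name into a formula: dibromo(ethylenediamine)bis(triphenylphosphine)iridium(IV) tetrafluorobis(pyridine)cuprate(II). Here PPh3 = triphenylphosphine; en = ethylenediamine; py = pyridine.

Cation [Ir…]: ligand charges -2, Ir(IV) ⇒ ion charge 2+.
Anion [Cu…]: ligand charges -4, Cu(II) ⇒ ion charge 2−.
One 2+ cation balances one 2− anion.

[IrBr2(en)(PPh3)2][CuF4(py)2]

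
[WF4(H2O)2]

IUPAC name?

diaquatetrafluorotungsten(IV)

There is no counter-ion, so the complex is neutral overall.
Ligand charges: 4×fluoro (-1 each), 2×aqua (neutral); total -4. So W + (-4) = 0, giving W = +4.
Ligands are named alphabetically: aqua before fluoro.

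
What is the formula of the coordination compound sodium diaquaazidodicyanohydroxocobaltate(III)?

Na[Co(CN)2(H2O)2(N3)(OH)]

Ligands: 1 azido (N3, -1), 2 aqua (H2O, neutral), 2 cyano (CN, -1), 1 hydroxo (OH, -1). Ligand charge sum = -4.
With Co in oxidation state +3, the complex ion is [Co...]^1−.
Charge balance with sodium (+1) requires 1 complex ion per 1 sodium.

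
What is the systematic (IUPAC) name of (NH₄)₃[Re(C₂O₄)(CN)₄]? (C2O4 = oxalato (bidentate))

ammonium tetracyanooxalatorhenate(III)

The 3 ammonium counter-ions carry a total charge of +3, so each complex ion is 3−.
Ligand charges: 4×cyano (-1 each), 1×oxalato (-2 each); total -6. So Re + (-6) = 3−, giving Re = +3.
The complex ion is anionic, so rhenium takes the -ate form rhenate(III).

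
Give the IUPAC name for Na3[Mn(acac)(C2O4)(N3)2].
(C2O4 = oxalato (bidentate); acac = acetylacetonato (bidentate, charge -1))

sodium (acetylacetonato)diazidooxalatomanganate(II)

The 3 sodium counter-ions carry a total charge of +3, so each complex ion is 3−.
Ligand charges: 2×azido (-1 each), 1×oxalato (-2 each), 1×acetylacetonato (-1 each); total -5. So Mn + (-5) = 3−, giving Mn = +2.
Ligands are named alphabetically: acetylacetonato before azido before oxalato.
The complex ion is anionic, so manganese takes the -ate form manganate(II).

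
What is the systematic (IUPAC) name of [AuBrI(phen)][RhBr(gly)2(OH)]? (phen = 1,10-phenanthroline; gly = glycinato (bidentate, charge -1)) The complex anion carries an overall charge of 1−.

bromoiodo(1,10-phenanthroline)gold(III) bromobis(glycinato)hydroxorhodate(III)

Both ions are complex: the cation is named first with the plain metal name, the anion second with the -ate form; each ion's ligands are alphabetised independently.
The complex anion is given as 1−; its ligand charges sum to -4, so Rh = +3.
A 1:1 salt means the cation carries the equal and opposite charge, 1+.
Cation: ligand charges sum to -2; for the ion to be 1+, Au = +3.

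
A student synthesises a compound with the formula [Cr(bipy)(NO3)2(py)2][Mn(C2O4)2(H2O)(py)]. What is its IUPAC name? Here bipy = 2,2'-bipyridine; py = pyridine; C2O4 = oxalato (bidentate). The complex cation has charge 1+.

Both ions are complex: the cation is named first with the plain metal name, the anion second with the -ate form; each ion's ligands are alphabetised independently.
The complex cation is given as 1+; its ligand charges sum to -2, so Cr = +3.
A 1:1 salt means the anion carries the equal and opposite charge, 1−.
Anion: ligand charges sum to -4; for the ion to be 1−, Mn = +3.

(2,2'-bipyridine)dinitratobis(pyridine)chromium(III) aquadioxalato(pyridine)manganate(III)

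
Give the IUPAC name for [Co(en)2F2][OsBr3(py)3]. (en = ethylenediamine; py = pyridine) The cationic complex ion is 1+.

Both ions are complex: the cation is named first with the plain metal name, the anion second with the -ate form; each ion's ligands are alphabetised independently.
The complex cation is given as 1+; its ligand charges sum to -2, so Co = +3.
A 1:1 salt means the anion carries the equal and opposite charge, 1−.
Anion: ligand charges sum to -3; for the ion to be 1−, Os = +2.

bis(ethylenediamine)difluorocobalt(III) tribromotris(pyridine)osmate(II)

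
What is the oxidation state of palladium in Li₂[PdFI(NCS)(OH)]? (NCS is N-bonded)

+2

2 lithium outside the brackets (+1 each) → the complex ion is 2−.
Ligand charges: 1×OH = -1; 1×I = -1; 1×F = -1; 1×NCS = -1; sum -4.
Pd + (-4) = 2− ⇒ Pd is +2.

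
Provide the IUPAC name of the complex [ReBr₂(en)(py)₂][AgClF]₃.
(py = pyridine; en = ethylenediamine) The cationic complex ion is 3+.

dibromo(ethylenediamine)bis(pyridine)rhenium(V) chlorofluoroargentate(I)

Both ions are complex: the cation is named first with the plain metal name, the anion second with the -ate form; each ion's ligands are alphabetised independently.
The complex cation is given as 3+; its ligand charges sum to -2, so Re = +5.
With 3 anions per cation, each anion must be 3/3 = 1−.
Anion: ligand charges sum to -2; for the ion to be 1−, Ag = +1.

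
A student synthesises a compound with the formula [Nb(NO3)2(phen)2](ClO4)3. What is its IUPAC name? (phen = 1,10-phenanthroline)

dinitratobis(1,10-phenanthroline)niobium(V) perchlorate

The 3 perchlorate counter-ions carry a total charge of -3, so each complex ion is 3+.
Ligand charges: 2×1,10-phenanthroline (neutral), 2×nitrato (-1 each); total -2. So Nb + (-2) = 3+, giving Nb = +5.
Ligands are named alphabetically: nitrato before phenanthroline.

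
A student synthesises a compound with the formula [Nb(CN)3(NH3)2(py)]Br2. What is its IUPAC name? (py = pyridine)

The 2 bromide counter-ions carry a total charge of -2, so each complex ion is 2+.
Ligand charges: 2×ammine (neutral), 1×pyridine (neutral), 3×cyano (-1 each); total -3. So Nb + (-3) = 2+, giving Nb = +5.
Ligands are named alphabetically: ammine before cyano before pyridine.

diamminetricyano(pyridine)niobium(V) bromide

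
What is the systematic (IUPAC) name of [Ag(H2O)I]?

aquaiodosilver(I)

There is no counter-ion, so the complex is neutral overall.
Ligand charges: 1×aqua (neutral), 1×iodo (-1 each); total -1. So Ag + (-1) = 0, giving Ag = +1.
Ligands are named alphabetically: aqua before iodo.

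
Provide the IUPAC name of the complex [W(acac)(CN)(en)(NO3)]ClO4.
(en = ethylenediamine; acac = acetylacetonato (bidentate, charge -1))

The 1 perchlorate counter-ion carries a total charge of -1, so each complex ion is 1+.
Ligand charges: 1×cyano (-1 each), 1×ethylenediamine (neutral), 1×nitrato (-1 each), 1×acetylacetonato (-1 each); total -3. So W + (-3) = 1+, giving W = +4.
Ligands are named alphabetically: acetylacetonato before cyano before ethylenediamine before nitrato.

(acetylacetonato)cyano(ethylenediamine)nitratotungsten(IV) perchlorate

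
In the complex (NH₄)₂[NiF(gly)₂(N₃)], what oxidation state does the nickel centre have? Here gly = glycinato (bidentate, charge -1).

+2

2 ammonium outside the brackets (+1 each) → the complex ion is 2−.
Ligand charges: 2×gly = -2; 1×F = -1; 1×N3 = -1; sum -4.
Ni + (-4) = 2− ⇒ Ni is +2.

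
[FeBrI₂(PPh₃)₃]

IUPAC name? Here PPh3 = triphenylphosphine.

There is no counter-ion, so the complex is neutral overall.
Ligand charges: 2×iodo (-1 each), 3×triphenylphosphine (neutral), 1×bromo (-1 each); total -3. So Fe + (-3) = 0, giving Fe = +3.
Ligands are named alphabetically: bromo before iodo before triphenylphosphine.

bromodiiodotris(triphenylphosphine)iron(III)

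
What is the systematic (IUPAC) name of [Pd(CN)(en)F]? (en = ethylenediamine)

cyano(ethylenediamine)fluoropalladium(II)

There is no counter-ion, so the complex is neutral overall.
Ligand charges: 1×fluoro (-1 each), 1×cyano (-1 each), 1×ethylenediamine (neutral); total -2. So Pd + (-2) = 0, giving Pd = +2.
Ligands are named alphabetically: cyano before ethylenediamine before fluoro.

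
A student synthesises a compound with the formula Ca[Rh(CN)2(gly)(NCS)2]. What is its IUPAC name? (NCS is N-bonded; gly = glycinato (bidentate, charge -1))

The 1 calcium counter-ion carries a total charge of +2, so each complex ion is 2−.
Ligand charges: 2×isothiocyanato (-1 each), 1×glycinato (-1 each), 2×cyano (-1 each); total -5. So Rh + (-5) = 2−, giving Rh = +3.
Ligands are named alphabetically: cyano before glycinato before isothiocyanato.
The complex ion is anionic, so rhodium takes the -ate form rhodate(III).

calcium dicyano(glycinato)diisothiocyanatorhodate(III)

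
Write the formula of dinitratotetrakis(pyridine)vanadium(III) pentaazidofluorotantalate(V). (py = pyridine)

[V(NO3)2(py)4][TaF(N3)5]

Cation [V…]: ligand charges -2, V(III) ⇒ ion charge 1+.
Anion [Ta…]: ligand charges -6, Ta(V) ⇒ ion charge 1−.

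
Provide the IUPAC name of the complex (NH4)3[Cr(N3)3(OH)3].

The 3 ammonium counter-ions carry a total charge of +3, so each complex ion is 3−.
Ligand charges: 3×hydroxo (-1 each), 3×azido (-1 each); total -6. So Cr + (-6) = 3−, giving Cr = +3.
The complex ion is anionic, so chromium takes the -ate form chromate(III).

ammonium triazidotrihydroxochromate(III)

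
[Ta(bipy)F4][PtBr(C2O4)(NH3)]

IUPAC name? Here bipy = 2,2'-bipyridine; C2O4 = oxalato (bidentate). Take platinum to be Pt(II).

Both ions are complex: the cation is named first with the plain metal name, the anion second with the -ate form; each ion's ligands are alphabetised independently.
Pt is given as +2; the anion's ligand charges sum to -3, so the complex anion is 1−.
A 1:1 salt means the cation carries the equal and opposite charge, 1+.
Cation: ligand charges sum to -4; for the ion to be 1+, Ta = +5.

(2,2'-bipyridine)tetrafluorotantalum(V) amminebromooxalatoplatinate(II)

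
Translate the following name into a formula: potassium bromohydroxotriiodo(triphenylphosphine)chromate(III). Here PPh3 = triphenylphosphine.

Ligands: 1 bromo (Br, -1), 1 triphenylphosphine (PPh3, neutral), 3 iodo (I, -1), 1 hydroxo (OH, -1). Ligand charge sum = -5.
With Cr in oxidation state +3, the complex ion is [Cr...]^2−.
Charge balance with potassium (+1) requires 1 complex ion per 2 potassium.

K2[CrBrI3(OH)(PPh3)]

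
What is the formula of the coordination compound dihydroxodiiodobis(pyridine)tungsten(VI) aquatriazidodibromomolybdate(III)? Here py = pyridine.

Cation [W…]: ligand charges -4, W(VI) ⇒ ion charge 2+.
Anion [Mo…]: ligand charges -5, Mo(III) ⇒ ion charge 2−.
One 2+ cation balances one 2− anion.

[WI2(OH)2(py)2][MoBr2(H2O)(N3)3]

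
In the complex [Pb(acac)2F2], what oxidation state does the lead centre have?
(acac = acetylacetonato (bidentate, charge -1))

No counter-ion: the bracketed complex is neutral.
Ligand charges: 2×F = -2; 2×acac = -2; sum -4.
Pb + (-4) = 0 ⇒ Pb is +4.

+4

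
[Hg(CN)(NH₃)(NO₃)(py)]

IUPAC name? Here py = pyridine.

amminecyanonitrato(pyridine)mercury(II)

There is no counter-ion, so the complex is neutral overall.
Ligand charges: 1×ammine (neutral), 1×nitrato (-1 each), 1×cyano (-1 each), 1×pyridine (neutral); total -2. So Hg + (-2) = 0, giving Hg = +2.
Ligands are named alphabetically: ammine before cyano before nitrato before pyridine.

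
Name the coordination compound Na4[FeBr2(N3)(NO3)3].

sodium azidodibromotrinitratoferrate(II)

The 4 sodium counter-ions carry a total charge of +4, so each complex ion is 4−.
Ligand charges: 2×bromo (-1 each), 3×nitrato (-1 each), 1×azido (-1 each); total -6. So Fe + (-6) = 4−, giving Fe = +2.
Ligands are named alphabetically: azido before bromo before nitrato.
The complex ion is anionic, so iron takes the -ate form ferrate(II).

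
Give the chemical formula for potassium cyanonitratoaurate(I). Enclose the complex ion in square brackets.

Ligands: 1 nitrato (NO3, -1), 1 cyano (CN, -1). Ligand charge sum = -2.
With Au in oxidation state +1, the complex ion is [Au...]^1−.
Charge balance with potassium (+1) requires 1 complex ion per 1 potassium.

K[Au(CN)(NO3)]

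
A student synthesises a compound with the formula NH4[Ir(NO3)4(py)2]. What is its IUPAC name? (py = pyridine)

The 1 ammonium counter-ion carries a total charge of +1, so each complex ion is 1−.
Ligand charges: 4×nitrato (-1 each), 2×pyridine (neutral); total -4. So Ir + (-4) = 1−, giving Ir = +3.
Ligands are named alphabetically: nitrato before pyridine.
The complex ion is anionic, so iridium takes the -ate form iridate(III).

ammonium tetranitratobis(pyridine)iridate(III)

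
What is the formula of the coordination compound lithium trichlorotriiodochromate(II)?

Ligands: 3 chloro (Cl, -1), 3 iodo (I, -1). Ligand charge sum = -6.
Charge balance with lithium (+1) requires 1 complex ion per 4 lithium.

Li4[CrCl3I3]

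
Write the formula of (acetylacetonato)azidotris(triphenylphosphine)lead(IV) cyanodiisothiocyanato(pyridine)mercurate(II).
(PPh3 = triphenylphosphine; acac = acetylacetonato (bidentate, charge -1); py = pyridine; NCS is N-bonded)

[Pb(acac)(N3)(PPh3)3][Hg(CN)(NCS)2(py)]2

Cation [Pb…]: ligand charges -2, Pb(IV) ⇒ ion charge 2+.
Anion [Hg…]: ligand charges -3, Hg(II) ⇒ ion charge 1−.
One 2+ cation requires 2 of the 1− anion.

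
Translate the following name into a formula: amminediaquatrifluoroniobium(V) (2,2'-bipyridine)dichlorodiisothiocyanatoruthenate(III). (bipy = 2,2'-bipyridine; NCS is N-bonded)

Cation [Nb…]: ligand charges -3, Nb(V) ⇒ ion charge 2+.
Anion [Ru…]: ligand charges -4, Ru(III) ⇒ ion charge 1−.

[NbF3(H2O)2(NH3)][Ru(bipy)Cl2(NCS)2]2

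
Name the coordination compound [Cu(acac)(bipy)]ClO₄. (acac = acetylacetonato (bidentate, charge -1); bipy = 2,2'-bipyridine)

The 1 perchlorate counter-ion carries a total charge of -1, so each complex ion is 1+.
Ligand charges: 1×acetylacetonato (-1 each), 1×2,2'-bipyridine (neutral); total -1. So Cu + (-1) = 1+, giving Cu = +2.
Ligands are named alphabetically: acetylacetonato before bipyridine.

(acetylacetonato)(2,2'-bipyridine)copper(II) perchlorate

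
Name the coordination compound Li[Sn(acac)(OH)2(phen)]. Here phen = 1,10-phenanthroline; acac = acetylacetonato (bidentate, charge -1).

The 1 lithium counter-ion carries a total charge of +1, so each complex ion is 1−.
Ligand charges: 2×hydroxo (-1 each), 1×1,10-phenanthroline (neutral), 1×acetylacetonato (-1 each); total -3. So Sn + (-3) = 1−, giving Sn = +2.
Ligands are named alphabetically: acetylacetonato before hydroxo before phenanthroline.
The complex ion is anionic, so tin takes the -ate form stannate(II).

lithium (acetylacetonato)dihydroxo(1,10-phenanthroline)stannate(II)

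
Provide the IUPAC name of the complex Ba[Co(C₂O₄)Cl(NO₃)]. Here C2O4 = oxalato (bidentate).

barium chloronitratooxalatocobaltate(II)

The 1 barium counter-ion carries a total charge of +2, so each complex ion is 2−.
Ligand charges: 1×oxalato (-2 each), 1×nitrato (-1 each), 1×chloro (-1 each); total -4. So Co + (-4) = 2−, giving Co = +2.
Ligands are named alphabetically: chloro before nitrato before oxalato.
The complex ion is anionic, so cobalt takes the -ate form cobaltate(II).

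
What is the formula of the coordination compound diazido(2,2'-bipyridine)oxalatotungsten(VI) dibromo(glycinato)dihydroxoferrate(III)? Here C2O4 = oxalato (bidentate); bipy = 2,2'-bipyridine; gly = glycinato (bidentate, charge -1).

[W(bipy)(C2O4)(N3)2][FeBr2(gly)(OH)2]

Cation [W…]: ligand charges -4, W(VI) ⇒ ion charge 2+.
Anion [Fe…]: ligand charges -5, Fe(III) ⇒ ion charge 2−.
One 2+ cation balances one 2− anion.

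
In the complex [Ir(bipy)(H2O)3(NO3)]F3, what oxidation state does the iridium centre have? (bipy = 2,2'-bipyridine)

+4

3 fluoride outside the brackets (-1 each) → the complex ion is 3+.
Ligand charges: 1×NO3 = -1; 3×H2O neutral; 1×bipy neutral; sum -1.
Ir + (-1) = 3+ ⇒ Ir is +4.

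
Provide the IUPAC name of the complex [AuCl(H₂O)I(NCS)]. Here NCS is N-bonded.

aquachloroiodoisothiocyanatogold(III)

There is no counter-ion, so the complex is neutral overall.
Ligand charges: 1×chloro (-1 each), 1×iodo (-1 each), 1×isothiocyanato (-1 each), 1×aqua (neutral); total -3. So Au + (-3) = 0, giving Au = +3.
Ligands are named alphabetically: aqua before chloro before iodo before isothiocyanato.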